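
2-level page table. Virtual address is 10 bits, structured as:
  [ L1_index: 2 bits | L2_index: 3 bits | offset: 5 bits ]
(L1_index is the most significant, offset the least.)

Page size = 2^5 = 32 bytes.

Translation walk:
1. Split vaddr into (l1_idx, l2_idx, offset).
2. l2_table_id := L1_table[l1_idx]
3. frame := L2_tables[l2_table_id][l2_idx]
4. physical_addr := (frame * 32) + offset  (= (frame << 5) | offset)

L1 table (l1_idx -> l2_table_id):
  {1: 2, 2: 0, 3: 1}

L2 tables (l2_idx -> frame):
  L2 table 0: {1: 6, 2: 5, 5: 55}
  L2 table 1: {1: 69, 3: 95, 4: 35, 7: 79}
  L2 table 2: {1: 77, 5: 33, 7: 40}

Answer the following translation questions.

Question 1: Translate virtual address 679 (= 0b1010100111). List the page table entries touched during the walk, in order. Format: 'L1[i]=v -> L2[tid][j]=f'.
vaddr = 679 = 0b1010100111
Split: l1_idx=2, l2_idx=5, offset=7

Answer: L1[2]=0 -> L2[0][5]=55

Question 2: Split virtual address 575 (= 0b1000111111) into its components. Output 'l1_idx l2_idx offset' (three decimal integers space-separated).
vaddr = 575 = 0b1000111111
  top 2 bits -> l1_idx = 2
  next 3 bits -> l2_idx = 1
  bottom 5 bits -> offset = 31

Answer: 2 1 31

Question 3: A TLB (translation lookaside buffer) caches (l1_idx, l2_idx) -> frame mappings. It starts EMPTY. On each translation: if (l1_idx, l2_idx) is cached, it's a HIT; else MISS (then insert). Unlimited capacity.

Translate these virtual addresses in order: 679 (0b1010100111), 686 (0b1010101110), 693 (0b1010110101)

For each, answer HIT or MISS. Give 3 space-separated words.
Answer: MISS HIT HIT

Derivation:
vaddr=679: (2,5) not in TLB -> MISS, insert
vaddr=686: (2,5) in TLB -> HIT
vaddr=693: (2,5) in TLB -> HIT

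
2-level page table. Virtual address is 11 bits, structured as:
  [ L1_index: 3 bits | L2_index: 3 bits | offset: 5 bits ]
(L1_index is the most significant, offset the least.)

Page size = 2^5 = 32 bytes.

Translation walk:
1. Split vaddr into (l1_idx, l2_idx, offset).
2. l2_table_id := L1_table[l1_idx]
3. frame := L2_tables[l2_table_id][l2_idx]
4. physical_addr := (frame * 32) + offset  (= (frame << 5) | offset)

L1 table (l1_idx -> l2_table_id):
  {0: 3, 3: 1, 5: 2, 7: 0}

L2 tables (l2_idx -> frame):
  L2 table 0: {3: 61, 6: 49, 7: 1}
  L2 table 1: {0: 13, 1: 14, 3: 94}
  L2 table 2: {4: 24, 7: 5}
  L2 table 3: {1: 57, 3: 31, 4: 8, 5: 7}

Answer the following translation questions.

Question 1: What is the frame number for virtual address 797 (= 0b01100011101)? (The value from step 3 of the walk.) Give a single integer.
vaddr = 797: l1_idx=3, l2_idx=0
L1[3] = 1; L2[1][0] = 13

Answer: 13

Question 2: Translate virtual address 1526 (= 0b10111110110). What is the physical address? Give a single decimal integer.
Answer: 182

Derivation:
vaddr = 1526 = 0b10111110110
Split: l1_idx=5, l2_idx=7, offset=22
L1[5] = 2
L2[2][7] = 5
paddr = 5 * 32 + 22 = 182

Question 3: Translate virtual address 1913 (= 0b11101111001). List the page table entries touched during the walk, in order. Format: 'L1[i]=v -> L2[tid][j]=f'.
Answer: L1[7]=0 -> L2[0][3]=61

Derivation:
vaddr = 1913 = 0b11101111001
Split: l1_idx=7, l2_idx=3, offset=25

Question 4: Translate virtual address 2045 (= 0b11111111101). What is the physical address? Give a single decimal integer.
vaddr = 2045 = 0b11111111101
Split: l1_idx=7, l2_idx=7, offset=29
L1[7] = 0
L2[0][7] = 1
paddr = 1 * 32 + 29 = 61

Answer: 61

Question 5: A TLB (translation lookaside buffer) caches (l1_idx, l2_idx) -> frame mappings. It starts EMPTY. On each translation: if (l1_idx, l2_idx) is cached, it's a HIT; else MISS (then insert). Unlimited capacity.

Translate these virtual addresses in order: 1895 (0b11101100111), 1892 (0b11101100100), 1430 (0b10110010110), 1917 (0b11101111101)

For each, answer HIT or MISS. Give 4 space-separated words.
Answer: MISS HIT MISS HIT

Derivation:
vaddr=1895: (7,3) not in TLB -> MISS, insert
vaddr=1892: (7,3) in TLB -> HIT
vaddr=1430: (5,4) not in TLB -> MISS, insert
vaddr=1917: (7,3) in TLB -> HIT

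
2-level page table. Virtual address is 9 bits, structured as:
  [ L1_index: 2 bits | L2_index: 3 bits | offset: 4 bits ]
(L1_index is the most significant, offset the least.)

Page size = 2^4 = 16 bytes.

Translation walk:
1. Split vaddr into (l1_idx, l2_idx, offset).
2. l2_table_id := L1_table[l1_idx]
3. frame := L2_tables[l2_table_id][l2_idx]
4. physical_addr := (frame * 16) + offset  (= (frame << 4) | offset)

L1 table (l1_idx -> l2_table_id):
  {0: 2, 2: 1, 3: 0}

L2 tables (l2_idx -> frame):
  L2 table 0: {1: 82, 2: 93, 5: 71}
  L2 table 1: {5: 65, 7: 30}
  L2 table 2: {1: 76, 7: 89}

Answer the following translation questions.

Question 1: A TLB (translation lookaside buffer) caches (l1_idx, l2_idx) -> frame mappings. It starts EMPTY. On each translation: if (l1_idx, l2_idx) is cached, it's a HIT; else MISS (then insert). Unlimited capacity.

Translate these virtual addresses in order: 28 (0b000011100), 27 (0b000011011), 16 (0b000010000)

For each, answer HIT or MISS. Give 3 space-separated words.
vaddr=28: (0,1) not in TLB -> MISS, insert
vaddr=27: (0,1) in TLB -> HIT
vaddr=16: (0,1) in TLB -> HIT

Answer: MISS HIT HIT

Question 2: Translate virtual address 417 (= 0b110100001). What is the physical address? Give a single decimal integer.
Answer: 1489

Derivation:
vaddr = 417 = 0b110100001
Split: l1_idx=3, l2_idx=2, offset=1
L1[3] = 0
L2[0][2] = 93
paddr = 93 * 16 + 1 = 1489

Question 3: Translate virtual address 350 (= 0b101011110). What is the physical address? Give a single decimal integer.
vaddr = 350 = 0b101011110
Split: l1_idx=2, l2_idx=5, offset=14
L1[2] = 1
L2[1][5] = 65
paddr = 65 * 16 + 14 = 1054

Answer: 1054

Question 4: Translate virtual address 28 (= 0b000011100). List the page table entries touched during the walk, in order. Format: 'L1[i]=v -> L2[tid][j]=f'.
vaddr = 28 = 0b000011100
Split: l1_idx=0, l2_idx=1, offset=12

Answer: L1[0]=2 -> L2[2][1]=76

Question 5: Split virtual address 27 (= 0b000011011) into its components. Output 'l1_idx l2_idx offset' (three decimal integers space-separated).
vaddr = 27 = 0b000011011
  top 2 bits -> l1_idx = 0
  next 3 bits -> l2_idx = 1
  bottom 4 bits -> offset = 11

Answer: 0 1 11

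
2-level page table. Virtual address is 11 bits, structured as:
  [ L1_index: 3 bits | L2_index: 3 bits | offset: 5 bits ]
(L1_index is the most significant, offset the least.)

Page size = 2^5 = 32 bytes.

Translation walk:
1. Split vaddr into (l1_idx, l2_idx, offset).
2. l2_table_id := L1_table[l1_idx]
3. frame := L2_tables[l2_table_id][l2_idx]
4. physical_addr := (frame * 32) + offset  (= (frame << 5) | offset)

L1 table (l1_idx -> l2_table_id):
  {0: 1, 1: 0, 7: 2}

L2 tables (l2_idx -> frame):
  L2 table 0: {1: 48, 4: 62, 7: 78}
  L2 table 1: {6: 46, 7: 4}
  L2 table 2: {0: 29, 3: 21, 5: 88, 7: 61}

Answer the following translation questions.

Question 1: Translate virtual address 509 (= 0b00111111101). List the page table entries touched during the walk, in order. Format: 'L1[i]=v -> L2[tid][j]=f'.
vaddr = 509 = 0b00111111101
Split: l1_idx=1, l2_idx=7, offset=29

Answer: L1[1]=0 -> L2[0][7]=78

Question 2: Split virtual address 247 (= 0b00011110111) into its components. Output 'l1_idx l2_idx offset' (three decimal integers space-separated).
Answer: 0 7 23

Derivation:
vaddr = 247 = 0b00011110111
  top 3 bits -> l1_idx = 0
  next 3 bits -> l2_idx = 7
  bottom 5 bits -> offset = 23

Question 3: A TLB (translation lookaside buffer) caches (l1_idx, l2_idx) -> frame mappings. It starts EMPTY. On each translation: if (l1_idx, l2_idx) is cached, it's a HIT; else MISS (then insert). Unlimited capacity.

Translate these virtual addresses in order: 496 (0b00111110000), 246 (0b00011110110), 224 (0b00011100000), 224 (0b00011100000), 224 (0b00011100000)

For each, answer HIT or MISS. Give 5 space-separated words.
Answer: MISS MISS HIT HIT HIT

Derivation:
vaddr=496: (1,7) not in TLB -> MISS, insert
vaddr=246: (0,7) not in TLB -> MISS, insert
vaddr=224: (0,7) in TLB -> HIT
vaddr=224: (0,7) in TLB -> HIT
vaddr=224: (0,7) in TLB -> HIT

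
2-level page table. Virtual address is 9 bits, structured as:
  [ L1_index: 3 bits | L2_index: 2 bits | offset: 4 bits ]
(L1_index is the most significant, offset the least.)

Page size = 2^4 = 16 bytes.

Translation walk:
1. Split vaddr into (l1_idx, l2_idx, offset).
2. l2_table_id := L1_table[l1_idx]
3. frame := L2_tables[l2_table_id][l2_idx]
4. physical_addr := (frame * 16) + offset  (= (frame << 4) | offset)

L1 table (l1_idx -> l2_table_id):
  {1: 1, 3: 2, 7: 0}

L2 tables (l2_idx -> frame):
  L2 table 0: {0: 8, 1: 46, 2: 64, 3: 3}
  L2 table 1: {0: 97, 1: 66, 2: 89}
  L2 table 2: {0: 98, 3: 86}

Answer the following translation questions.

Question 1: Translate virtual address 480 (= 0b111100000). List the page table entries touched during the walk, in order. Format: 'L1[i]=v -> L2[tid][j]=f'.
Answer: L1[7]=0 -> L2[0][2]=64

Derivation:
vaddr = 480 = 0b111100000
Split: l1_idx=7, l2_idx=2, offset=0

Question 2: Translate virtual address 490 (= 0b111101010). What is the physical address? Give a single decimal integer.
Answer: 1034

Derivation:
vaddr = 490 = 0b111101010
Split: l1_idx=7, l2_idx=2, offset=10
L1[7] = 0
L2[0][2] = 64
paddr = 64 * 16 + 10 = 1034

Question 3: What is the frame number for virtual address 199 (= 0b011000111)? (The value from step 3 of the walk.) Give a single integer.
vaddr = 199: l1_idx=3, l2_idx=0
L1[3] = 2; L2[2][0] = 98

Answer: 98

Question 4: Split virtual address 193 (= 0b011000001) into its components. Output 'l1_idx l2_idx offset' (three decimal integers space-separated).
vaddr = 193 = 0b011000001
  top 3 bits -> l1_idx = 3
  next 2 bits -> l2_idx = 0
  bottom 4 bits -> offset = 1

Answer: 3 0 1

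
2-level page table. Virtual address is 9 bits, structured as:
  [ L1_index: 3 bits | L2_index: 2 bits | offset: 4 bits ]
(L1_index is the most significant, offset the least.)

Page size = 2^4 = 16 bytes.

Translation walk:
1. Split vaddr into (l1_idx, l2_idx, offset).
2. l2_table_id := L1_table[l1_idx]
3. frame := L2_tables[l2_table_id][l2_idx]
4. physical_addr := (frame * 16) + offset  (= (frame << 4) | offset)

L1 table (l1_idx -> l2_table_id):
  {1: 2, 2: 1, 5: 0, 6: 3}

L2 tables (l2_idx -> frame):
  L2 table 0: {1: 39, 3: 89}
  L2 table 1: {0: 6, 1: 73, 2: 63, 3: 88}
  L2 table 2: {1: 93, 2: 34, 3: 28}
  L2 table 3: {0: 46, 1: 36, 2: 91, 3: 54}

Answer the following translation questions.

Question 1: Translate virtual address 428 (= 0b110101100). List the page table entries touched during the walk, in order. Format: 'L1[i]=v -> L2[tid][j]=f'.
Answer: L1[6]=3 -> L2[3][2]=91

Derivation:
vaddr = 428 = 0b110101100
Split: l1_idx=6, l2_idx=2, offset=12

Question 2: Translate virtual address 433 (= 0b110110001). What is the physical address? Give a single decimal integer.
Answer: 865

Derivation:
vaddr = 433 = 0b110110001
Split: l1_idx=6, l2_idx=3, offset=1
L1[6] = 3
L2[3][3] = 54
paddr = 54 * 16 + 1 = 865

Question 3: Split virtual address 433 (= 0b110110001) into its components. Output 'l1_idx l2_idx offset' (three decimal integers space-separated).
vaddr = 433 = 0b110110001
  top 3 bits -> l1_idx = 6
  next 2 bits -> l2_idx = 3
  bottom 4 bits -> offset = 1

Answer: 6 3 1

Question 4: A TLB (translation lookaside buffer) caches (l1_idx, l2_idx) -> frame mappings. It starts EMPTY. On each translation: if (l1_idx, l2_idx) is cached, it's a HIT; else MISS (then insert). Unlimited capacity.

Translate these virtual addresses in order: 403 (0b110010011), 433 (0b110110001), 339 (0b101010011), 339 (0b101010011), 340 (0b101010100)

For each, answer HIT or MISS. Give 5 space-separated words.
vaddr=403: (6,1) not in TLB -> MISS, insert
vaddr=433: (6,3) not in TLB -> MISS, insert
vaddr=339: (5,1) not in TLB -> MISS, insert
vaddr=339: (5,1) in TLB -> HIT
vaddr=340: (5,1) in TLB -> HIT

Answer: MISS MISS MISS HIT HIT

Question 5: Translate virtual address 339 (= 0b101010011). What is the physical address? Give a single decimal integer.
Answer: 627

Derivation:
vaddr = 339 = 0b101010011
Split: l1_idx=5, l2_idx=1, offset=3
L1[5] = 0
L2[0][1] = 39
paddr = 39 * 16 + 3 = 627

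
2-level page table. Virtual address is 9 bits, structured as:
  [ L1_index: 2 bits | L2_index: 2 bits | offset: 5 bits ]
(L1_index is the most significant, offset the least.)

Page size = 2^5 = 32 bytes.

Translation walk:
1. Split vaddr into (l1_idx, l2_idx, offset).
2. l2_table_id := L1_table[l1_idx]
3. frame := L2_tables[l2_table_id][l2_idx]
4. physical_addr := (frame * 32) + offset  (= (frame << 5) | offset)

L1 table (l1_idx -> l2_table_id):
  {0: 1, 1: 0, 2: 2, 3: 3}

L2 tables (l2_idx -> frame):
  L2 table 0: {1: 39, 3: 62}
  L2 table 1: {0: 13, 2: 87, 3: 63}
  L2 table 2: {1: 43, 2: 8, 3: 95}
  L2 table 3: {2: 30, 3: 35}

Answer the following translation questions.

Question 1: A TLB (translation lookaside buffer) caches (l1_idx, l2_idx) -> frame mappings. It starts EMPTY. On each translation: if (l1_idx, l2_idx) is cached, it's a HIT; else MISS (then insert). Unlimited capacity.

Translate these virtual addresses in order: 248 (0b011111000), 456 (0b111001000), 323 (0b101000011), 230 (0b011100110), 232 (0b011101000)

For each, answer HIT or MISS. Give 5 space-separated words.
vaddr=248: (1,3) not in TLB -> MISS, insert
vaddr=456: (3,2) not in TLB -> MISS, insert
vaddr=323: (2,2) not in TLB -> MISS, insert
vaddr=230: (1,3) in TLB -> HIT
vaddr=232: (1,3) in TLB -> HIT

Answer: MISS MISS MISS HIT HIT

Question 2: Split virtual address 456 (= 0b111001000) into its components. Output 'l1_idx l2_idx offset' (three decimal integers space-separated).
vaddr = 456 = 0b111001000
  top 2 bits -> l1_idx = 3
  next 2 bits -> l2_idx = 2
  bottom 5 bits -> offset = 8

Answer: 3 2 8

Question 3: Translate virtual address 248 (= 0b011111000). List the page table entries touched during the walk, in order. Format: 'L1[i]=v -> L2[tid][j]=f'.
vaddr = 248 = 0b011111000
Split: l1_idx=1, l2_idx=3, offset=24

Answer: L1[1]=0 -> L2[0][3]=62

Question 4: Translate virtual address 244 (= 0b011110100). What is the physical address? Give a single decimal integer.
Answer: 2004

Derivation:
vaddr = 244 = 0b011110100
Split: l1_idx=1, l2_idx=3, offset=20
L1[1] = 0
L2[0][3] = 62
paddr = 62 * 32 + 20 = 2004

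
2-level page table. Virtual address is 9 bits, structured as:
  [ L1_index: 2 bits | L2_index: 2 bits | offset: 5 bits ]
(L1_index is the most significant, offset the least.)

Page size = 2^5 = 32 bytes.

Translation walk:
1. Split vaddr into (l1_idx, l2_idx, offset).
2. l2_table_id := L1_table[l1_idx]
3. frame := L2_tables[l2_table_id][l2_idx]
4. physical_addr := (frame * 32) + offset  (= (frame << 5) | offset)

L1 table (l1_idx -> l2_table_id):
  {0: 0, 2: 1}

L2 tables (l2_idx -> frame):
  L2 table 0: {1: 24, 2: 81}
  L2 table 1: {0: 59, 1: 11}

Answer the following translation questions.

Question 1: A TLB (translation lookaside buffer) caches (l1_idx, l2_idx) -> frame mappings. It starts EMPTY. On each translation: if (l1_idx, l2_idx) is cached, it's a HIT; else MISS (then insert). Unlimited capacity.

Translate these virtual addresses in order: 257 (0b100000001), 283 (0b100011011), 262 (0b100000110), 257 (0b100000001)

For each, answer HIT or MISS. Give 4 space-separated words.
vaddr=257: (2,0) not in TLB -> MISS, insert
vaddr=283: (2,0) in TLB -> HIT
vaddr=262: (2,0) in TLB -> HIT
vaddr=257: (2,0) in TLB -> HIT

Answer: MISS HIT HIT HIT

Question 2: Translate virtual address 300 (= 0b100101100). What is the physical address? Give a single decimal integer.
vaddr = 300 = 0b100101100
Split: l1_idx=2, l2_idx=1, offset=12
L1[2] = 1
L2[1][1] = 11
paddr = 11 * 32 + 12 = 364

Answer: 364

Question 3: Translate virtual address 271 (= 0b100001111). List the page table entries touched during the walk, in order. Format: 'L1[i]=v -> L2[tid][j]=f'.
Answer: L1[2]=1 -> L2[1][0]=59

Derivation:
vaddr = 271 = 0b100001111
Split: l1_idx=2, l2_idx=0, offset=15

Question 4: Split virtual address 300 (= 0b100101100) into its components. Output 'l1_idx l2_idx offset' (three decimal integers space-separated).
vaddr = 300 = 0b100101100
  top 2 bits -> l1_idx = 2
  next 2 bits -> l2_idx = 1
  bottom 5 bits -> offset = 12

Answer: 2 1 12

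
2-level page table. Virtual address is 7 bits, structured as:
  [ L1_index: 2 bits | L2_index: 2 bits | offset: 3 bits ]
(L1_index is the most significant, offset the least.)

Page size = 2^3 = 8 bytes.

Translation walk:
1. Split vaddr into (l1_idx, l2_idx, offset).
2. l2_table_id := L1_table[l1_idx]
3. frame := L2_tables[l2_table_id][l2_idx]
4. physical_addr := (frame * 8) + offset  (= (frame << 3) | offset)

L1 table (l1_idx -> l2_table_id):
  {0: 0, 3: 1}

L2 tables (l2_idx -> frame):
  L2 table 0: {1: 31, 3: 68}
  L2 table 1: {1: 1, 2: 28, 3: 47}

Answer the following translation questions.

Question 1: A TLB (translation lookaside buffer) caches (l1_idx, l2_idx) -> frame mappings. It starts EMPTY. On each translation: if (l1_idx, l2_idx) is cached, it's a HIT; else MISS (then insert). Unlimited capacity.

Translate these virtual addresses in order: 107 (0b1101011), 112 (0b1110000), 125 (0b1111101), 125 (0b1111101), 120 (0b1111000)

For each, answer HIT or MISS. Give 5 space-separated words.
Answer: MISS MISS MISS HIT HIT

Derivation:
vaddr=107: (3,1) not in TLB -> MISS, insert
vaddr=112: (3,2) not in TLB -> MISS, insert
vaddr=125: (3,3) not in TLB -> MISS, insert
vaddr=125: (3,3) in TLB -> HIT
vaddr=120: (3,3) in TLB -> HIT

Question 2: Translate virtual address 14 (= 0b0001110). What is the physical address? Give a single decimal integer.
Answer: 254

Derivation:
vaddr = 14 = 0b0001110
Split: l1_idx=0, l2_idx=1, offset=6
L1[0] = 0
L2[0][1] = 31
paddr = 31 * 8 + 6 = 254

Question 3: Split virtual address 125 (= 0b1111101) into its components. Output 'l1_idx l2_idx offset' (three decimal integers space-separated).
Answer: 3 3 5

Derivation:
vaddr = 125 = 0b1111101
  top 2 bits -> l1_idx = 3
  next 2 bits -> l2_idx = 3
  bottom 3 bits -> offset = 5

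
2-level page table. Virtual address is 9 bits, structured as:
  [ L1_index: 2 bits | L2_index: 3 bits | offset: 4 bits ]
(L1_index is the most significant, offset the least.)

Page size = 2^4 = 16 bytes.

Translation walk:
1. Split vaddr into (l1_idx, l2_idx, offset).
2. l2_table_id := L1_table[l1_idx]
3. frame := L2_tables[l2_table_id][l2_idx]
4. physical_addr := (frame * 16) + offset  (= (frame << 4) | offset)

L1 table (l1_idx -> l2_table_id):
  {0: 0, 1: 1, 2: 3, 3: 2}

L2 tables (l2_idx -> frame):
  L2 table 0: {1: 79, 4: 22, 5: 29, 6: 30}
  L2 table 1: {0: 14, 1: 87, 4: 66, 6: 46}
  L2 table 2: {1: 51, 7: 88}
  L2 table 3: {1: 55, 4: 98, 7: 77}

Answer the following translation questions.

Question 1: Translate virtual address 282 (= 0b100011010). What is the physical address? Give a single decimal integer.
vaddr = 282 = 0b100011010
Split: l1_idx=2, l2_idx=1, offset=10
L1[2] = 3
L2[3][1] = 55
paddr = 55 * 16 + 10 = 890

Answer: 890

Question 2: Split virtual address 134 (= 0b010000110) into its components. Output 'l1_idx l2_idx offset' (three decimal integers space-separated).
Answer: 1 0 6

Derivation:
vaddr = 134 = 0b010000110
  top 2 bits -> l1_idx = 1
  next 3 bits -> l2_idx = 0
  bottom 4 bits -> offset = 6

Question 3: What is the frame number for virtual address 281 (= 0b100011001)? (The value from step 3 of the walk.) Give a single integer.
Answer: 55

Derivation:
vaddr = 281: l1_idx=2, l2_idx=1
L1[2] = 3; L2[3][1] = 55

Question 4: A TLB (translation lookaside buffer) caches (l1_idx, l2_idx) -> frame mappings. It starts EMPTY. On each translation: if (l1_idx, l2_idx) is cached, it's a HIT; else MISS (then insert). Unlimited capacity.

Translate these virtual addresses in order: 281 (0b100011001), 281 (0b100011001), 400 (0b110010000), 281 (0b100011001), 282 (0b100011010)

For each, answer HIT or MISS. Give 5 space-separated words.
Answer: MISS HIT MISS HIT HIT

Derivation:
vaddr=281: (2,1) not in TLB -> MISS, insert
vaddr=281: (2,1) in TLB -> HIT
vaddr=400: (3,1) not in TLB -> MISS, insert
vaddr=281: (2,1) in TLB -> HIT
vaddr=282: (2,1) in TLB -> HIT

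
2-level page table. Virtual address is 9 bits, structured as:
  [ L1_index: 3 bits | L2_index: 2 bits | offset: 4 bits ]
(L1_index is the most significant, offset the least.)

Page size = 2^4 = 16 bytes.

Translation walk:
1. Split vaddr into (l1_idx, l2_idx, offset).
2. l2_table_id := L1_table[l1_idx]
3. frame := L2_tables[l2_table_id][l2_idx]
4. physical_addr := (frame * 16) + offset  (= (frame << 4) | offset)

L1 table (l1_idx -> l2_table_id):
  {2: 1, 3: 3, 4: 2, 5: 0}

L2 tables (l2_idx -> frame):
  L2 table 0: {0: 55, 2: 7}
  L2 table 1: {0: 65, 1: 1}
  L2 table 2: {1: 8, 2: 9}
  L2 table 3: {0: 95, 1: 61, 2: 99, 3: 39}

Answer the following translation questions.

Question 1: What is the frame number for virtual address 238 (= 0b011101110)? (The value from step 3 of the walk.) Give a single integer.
vaddr = 238: l1_idx=3, l2_idx=2
L1[3] = 3; L2[3][2] = 99

Answer: 99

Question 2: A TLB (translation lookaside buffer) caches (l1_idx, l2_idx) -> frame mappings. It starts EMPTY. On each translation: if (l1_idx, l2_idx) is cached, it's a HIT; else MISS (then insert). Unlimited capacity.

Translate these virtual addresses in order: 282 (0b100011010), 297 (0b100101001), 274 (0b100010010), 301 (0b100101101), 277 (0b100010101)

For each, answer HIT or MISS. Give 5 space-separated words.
Answer: MISS MISS HIT HIT HIT

Derivation:
vaddr=282: (4,1) not in TLB -> MISS, insert
vaddr=297: (4,2) not in TLB -> MISS, insert
vaddr=274: (4,1) in TLB -> HIT
vaddr=301: (4,2) in TLB -> HIT
vaddr=277: (4,1) in TLB -> HIT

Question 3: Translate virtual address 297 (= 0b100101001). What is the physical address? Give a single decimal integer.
vaddr = 297 = 0b100101001
Split: l1_idx=4, l2_idx=2, offset=9
L1[4] = 2
L2[2][2] = 9
paddr = 9 * 16 + 9 = 153

Answer: 153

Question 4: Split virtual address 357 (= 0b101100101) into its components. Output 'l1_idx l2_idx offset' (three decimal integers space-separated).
Answer: 5 2 5

Derivation:
vaddr = 357 = 0b101100101
  top 3 bits -> l1_idx = 5
  next 2 bits -> l2_idx = 2
  bottom 4 bits -> offset = 5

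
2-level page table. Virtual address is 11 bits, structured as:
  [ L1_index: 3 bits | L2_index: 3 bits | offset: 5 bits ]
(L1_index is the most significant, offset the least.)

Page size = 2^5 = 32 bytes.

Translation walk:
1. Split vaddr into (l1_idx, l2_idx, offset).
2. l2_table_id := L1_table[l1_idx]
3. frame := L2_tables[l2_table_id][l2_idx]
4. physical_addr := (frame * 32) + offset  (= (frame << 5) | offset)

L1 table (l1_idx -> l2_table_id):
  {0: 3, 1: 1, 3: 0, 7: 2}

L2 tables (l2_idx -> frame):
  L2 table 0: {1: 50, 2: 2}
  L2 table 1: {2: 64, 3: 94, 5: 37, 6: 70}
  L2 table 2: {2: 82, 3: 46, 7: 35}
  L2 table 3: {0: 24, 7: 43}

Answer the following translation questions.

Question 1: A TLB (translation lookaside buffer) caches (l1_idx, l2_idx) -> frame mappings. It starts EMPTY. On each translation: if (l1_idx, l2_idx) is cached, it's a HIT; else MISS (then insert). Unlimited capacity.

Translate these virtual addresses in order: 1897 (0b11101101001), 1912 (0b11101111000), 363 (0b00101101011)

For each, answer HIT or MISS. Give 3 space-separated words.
vaddr=1897: (7,3) not in TLB -> MISS, insert
vaddr=1912: (7,3) in TLB -> HIT
vaddr=363: (1,3) not in TLB -> MISS, insert

Answer: MISS HIT MISS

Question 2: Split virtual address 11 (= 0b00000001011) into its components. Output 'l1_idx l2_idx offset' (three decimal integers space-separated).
Answer: 0 0 11

Derivation:
vaddr = 11 = 0b00000001011
  top 3 bits -> l1_idx = 0
  next 3 bits -> l2_idx = 0
  bottom 5 bits -> offset = 11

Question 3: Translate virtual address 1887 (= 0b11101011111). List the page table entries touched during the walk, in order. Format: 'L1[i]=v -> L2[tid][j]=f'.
vaddr = 1887 = 0b11101011111
Split: l1_idx=7, l2_idx=2, offset=31

Answer: L1[7]=2 -> L2[2][2]=82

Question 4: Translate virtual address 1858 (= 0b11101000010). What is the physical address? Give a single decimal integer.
vaddr = 1858 = 0b11101000010
Split: l1_idx=7, l2_idx=2, offset=2
L1[7] = 2
L2[2][2] = 82
paddr = 82 * 32 + 2 = 2626

Answer: 2626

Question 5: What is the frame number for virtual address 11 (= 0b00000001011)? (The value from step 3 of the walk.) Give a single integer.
Answer: 24

Derivation:
vaddr = 11: l1_idx=0, l2_idx=0
L1[0] = 3; L2[3][0] = 24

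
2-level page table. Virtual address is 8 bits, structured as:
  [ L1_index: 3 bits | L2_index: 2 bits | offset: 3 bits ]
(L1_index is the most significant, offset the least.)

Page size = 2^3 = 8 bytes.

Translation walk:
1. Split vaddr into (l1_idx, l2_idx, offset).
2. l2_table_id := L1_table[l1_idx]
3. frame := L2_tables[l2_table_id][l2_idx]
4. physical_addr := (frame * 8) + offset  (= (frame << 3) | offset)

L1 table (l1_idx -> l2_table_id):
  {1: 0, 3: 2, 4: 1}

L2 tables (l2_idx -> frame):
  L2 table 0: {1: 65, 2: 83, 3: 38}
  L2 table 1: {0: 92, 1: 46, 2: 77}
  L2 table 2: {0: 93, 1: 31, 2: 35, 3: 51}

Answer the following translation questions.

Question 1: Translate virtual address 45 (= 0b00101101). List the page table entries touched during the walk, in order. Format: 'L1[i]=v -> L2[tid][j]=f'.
vaddr = 45 = 0b00101101
Split: l1_idx=1, l2_idx=1, offset=5

Answer: L1[1]=0 -> L2[0][1]=65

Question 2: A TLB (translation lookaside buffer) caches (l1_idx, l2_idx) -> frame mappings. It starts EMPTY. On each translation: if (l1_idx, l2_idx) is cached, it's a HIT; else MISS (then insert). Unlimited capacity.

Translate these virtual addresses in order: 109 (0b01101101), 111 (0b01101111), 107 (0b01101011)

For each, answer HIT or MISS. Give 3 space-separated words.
Answer: MISS HIT HIT

Derivation:
vaddr=109: (3,1) not in TLB -> MISS, insert
vaddr=111: (3,1) in TLB -> HIT
vaddr=107: (3,1) in TLB -> HIT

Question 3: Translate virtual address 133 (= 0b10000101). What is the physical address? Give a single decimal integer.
Answer: 741

Derivation:
vaddr = 133 = 0b10000101
Split: l1_idx=4, l2_idx=0, offset=5
L1[4] = 1
L2[1][0] = 92
paddr = 92 * 8 + 5 = 741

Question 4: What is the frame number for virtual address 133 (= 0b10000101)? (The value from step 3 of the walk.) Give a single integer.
vaddr = 133: l1_idx=4, l2_idx=0
L1[4] = 1; L2[1][0] = 92

Answer: 92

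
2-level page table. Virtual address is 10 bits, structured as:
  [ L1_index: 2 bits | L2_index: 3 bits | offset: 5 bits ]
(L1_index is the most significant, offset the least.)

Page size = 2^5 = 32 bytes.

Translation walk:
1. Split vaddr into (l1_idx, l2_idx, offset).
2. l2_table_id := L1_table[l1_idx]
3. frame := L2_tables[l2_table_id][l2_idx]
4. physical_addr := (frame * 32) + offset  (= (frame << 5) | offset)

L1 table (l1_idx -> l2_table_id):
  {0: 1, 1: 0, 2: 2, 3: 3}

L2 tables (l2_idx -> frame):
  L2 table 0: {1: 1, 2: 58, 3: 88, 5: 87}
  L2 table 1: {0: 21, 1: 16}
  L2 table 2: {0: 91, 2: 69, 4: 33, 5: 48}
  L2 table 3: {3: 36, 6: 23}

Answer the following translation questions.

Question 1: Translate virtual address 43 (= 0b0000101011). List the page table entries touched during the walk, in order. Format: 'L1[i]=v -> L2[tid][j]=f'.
Answer: L1[0]=1 -> L2[1][1]=16

Derivation:
vaddr = 43 = 0b0000101011
Split: l1_idx=0, l2_idx=1, offset=11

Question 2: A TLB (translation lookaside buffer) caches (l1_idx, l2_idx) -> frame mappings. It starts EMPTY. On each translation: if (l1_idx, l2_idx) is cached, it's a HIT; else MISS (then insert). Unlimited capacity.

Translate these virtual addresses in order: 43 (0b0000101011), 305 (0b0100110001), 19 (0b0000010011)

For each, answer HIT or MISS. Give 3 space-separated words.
vaddr=43: (0,1) not in TLB -> MISS, insert
vaddr=305: (1,1) not in TLB -> MISS, insert
vaddr=19: (0,0) not in TLB -> MISS, insert

Answer: MISS MISS MISS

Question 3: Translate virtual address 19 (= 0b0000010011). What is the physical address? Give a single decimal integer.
vaddr = 19 = 0b0000010011
Split: l1_idx=0, l2_idx=0, offset=19
L1[0] = 1
L2[1][0] = 21
paddr = 21 * 32 + 19 = 691

Answer: 691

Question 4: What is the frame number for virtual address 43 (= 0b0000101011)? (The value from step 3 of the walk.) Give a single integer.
vaddr = 43: l1_idx=0, l2_idx=1
L1[0] = 1; L2[1][1] = 16

Answer: 16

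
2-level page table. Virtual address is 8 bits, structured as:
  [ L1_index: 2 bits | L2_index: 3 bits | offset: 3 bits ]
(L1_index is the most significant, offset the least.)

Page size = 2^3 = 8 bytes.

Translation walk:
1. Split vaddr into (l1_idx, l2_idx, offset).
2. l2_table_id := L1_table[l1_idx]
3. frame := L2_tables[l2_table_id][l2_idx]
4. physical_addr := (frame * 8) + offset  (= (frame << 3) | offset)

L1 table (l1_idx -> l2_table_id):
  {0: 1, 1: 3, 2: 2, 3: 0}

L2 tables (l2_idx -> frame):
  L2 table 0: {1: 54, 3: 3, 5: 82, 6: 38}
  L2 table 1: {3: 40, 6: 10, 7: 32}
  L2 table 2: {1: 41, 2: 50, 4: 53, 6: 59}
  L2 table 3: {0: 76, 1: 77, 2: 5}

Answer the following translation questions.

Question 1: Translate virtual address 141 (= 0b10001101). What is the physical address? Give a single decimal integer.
vaddr = 141 = 0b10001101
Split: l1_idx=2, l2_idx=1, offset=5
L1[2] = 2
L2[2][1] = 41
paddr = 41 * 8 + 5 = 333

Answer: 333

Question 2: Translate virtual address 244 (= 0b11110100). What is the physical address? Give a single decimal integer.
Answer: 308

Derivation:
vaddr = 244 = 0b11110100
Split: l1_idx=3, l2_idx=6, offset=4
L1[3] = 0
L2[0][6] = 38
paddr = 38 * 8 + 4 = 308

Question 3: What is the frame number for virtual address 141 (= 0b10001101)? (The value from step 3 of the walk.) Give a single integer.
vaddr = 141: l1_idx=2, l2_idx=1
L1[2] = 2; L2[2][1] = 41

Answer: 41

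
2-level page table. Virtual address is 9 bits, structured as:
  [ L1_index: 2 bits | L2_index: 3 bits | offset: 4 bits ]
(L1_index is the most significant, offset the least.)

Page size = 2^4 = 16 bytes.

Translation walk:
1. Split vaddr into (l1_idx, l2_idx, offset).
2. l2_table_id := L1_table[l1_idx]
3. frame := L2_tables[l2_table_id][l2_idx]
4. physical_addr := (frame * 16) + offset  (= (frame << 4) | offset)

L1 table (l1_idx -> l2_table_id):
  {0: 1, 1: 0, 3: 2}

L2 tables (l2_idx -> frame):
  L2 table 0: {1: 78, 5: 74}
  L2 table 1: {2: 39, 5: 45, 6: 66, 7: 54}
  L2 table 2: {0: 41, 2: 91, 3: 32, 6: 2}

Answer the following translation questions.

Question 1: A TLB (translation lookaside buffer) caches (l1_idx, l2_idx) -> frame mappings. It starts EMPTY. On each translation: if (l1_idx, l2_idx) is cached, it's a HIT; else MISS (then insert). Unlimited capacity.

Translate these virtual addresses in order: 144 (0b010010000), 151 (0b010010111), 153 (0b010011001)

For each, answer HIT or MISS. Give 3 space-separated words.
vaddr=144: (1,1) not in TLB -> MISS, insert
vaddr=151: (1,1) in TLB -> HIT
vaddr=153: (1,1) in TLB -> HIT

Answer: MISS HIT HIT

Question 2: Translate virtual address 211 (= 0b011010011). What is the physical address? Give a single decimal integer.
vaddr = 211 = 0b011010011
Split: l1_idx=1, l2_idx=5, offset=3
L1[1] = 0
L2[0][5] = 74
paddr = 74 * 16 + 3 = 1187

Answer: 1187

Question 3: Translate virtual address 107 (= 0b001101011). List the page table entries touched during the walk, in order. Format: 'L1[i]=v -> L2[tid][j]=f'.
Answer: L1[0]=1 -> L2[1][6]=66

Derivation:
vaddr = 107 = 0b001101011
Split: l1_idx=0, l2_idx=6, offset=11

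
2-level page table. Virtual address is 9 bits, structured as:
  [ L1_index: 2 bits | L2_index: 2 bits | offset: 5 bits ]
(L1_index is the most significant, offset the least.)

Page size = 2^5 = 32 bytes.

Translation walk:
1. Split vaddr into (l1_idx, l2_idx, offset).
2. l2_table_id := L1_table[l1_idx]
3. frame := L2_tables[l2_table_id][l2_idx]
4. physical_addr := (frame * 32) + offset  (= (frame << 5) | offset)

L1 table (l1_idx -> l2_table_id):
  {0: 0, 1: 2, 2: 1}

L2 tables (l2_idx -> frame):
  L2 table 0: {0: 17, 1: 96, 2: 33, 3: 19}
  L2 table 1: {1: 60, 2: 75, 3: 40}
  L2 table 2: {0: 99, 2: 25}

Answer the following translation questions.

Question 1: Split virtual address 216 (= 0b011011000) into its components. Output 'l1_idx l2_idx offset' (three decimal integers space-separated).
vaddr = 216 = 0b011011000
  top 2 bits -> l1_idx = 1
  next 2 bits -> l2_idx = 2
  bottom 5 bits -> offset = 24

Answer: 1 2 24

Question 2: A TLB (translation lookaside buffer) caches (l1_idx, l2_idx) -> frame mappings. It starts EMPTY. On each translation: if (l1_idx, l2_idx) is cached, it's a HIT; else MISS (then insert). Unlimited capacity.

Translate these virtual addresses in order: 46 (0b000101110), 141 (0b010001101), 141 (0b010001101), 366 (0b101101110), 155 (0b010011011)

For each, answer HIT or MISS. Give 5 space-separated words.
vaddr=46: (0,1) not in TLB -> MISS, insert
vaddr=141: (1,0) not in TLB -> MISS, insert
vaddr=141: (1,0) in TLB -> HIT
vaddr=366: (2,3) not in TLB -> MISS, insert
vaddr=155: (1,0) in TLB -> HIT

Answer: MISS MISS HIT MISS HIT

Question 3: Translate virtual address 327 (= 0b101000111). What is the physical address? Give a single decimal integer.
vaddr = 327 = 0b101000111
Split: l1_idx=2, l2_idx=2, offset=7
L1[2] = 1
L2[1][2] = 75
paddr = 75 * 32 + 7 = 2407

Answer: 2407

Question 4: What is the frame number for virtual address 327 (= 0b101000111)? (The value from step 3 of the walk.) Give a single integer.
vaddr = 327: l1_idx=2, l2_idx=2
L1[2] = 1; L2[1][2] = 75

Answer: 75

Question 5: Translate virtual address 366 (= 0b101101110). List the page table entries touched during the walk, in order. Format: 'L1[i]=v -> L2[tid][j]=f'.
vaddr = 366 = 0b101101110
Split: l1_idx=2, l2_idx=3, offset=14

Answer: L1[2]=1 -> L2[1][3]=40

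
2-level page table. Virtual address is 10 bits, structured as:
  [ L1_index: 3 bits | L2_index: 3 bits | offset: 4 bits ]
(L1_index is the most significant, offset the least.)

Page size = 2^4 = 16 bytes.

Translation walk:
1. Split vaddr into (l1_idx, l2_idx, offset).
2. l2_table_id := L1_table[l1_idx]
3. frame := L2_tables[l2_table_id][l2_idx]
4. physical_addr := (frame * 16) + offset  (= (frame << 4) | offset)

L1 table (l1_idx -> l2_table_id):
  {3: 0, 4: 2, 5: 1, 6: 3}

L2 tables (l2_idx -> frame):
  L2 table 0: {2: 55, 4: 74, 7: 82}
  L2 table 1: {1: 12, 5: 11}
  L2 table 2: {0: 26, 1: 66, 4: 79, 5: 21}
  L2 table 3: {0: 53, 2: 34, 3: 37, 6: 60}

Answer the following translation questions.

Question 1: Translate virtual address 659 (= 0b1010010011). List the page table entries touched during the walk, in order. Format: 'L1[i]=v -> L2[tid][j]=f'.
Answer: L1[5]=1 -> L2[1][1]=12

Derivation:
vaddr = 659 = 0b1010010011
Split: l1_idx=5, l2_idx=1, offset=3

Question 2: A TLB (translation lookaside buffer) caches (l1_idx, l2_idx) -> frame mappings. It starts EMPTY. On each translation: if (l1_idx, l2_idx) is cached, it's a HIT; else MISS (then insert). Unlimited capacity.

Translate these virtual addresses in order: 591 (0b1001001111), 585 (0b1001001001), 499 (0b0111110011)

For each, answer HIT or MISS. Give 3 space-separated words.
vaddr=591: (4,4) not in TLB -> MISS, insert
vaddr=585: (4,4) in TLB -> HIT
vaddr=499: (3,7) not in TLB -> MISS, insert

Answer: MISS HIT MISS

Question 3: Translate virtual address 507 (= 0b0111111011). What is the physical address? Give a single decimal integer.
vaddr = 507 = 0b0111111011
Split: l1_idx=3, l2_idx=7, offset=11
L1[3] = 0
L2[0][7] = 82
paddr = 82 * 16 + 11 = 1323

Answer: 1323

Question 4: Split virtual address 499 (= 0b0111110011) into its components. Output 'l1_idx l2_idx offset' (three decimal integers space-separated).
Answer: 3 7 3

Derivation:
vaddr = 499 = 0b0111110011
  top 3 bits -> l1_idx = 3
  next 3 bits -> l2_idx = 7
  bottom 4 bits -> offset = 3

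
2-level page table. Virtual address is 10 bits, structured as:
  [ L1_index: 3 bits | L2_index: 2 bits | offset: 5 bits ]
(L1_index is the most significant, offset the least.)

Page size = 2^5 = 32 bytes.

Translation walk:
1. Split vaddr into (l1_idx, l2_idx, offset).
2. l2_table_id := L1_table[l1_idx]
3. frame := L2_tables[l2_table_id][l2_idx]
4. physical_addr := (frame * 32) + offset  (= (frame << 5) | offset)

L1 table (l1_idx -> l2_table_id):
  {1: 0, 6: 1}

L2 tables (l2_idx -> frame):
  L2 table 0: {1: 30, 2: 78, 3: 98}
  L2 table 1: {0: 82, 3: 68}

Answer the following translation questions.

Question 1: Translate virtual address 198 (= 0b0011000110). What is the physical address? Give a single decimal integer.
vaddr = 198 = 0b0011000110
Split: l1_idx=1, l2_idx=2, offset=6
L1[1] = 0
L2[0][2] = 78
paddr = 78 * 32 + 6 = 2502

Answer: 2502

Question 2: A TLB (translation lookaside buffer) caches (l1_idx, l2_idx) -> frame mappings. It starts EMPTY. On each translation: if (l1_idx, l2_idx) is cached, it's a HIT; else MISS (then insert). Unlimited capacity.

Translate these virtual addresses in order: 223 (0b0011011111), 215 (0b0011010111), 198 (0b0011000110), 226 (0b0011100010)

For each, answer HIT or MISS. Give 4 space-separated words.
Answer: MISS HIT HIT MISS

Derivation:
vaddr=223: (1,2) not in TLB -> MISS, insert
vaddr=215: (1,2) in TLB -> HIT
vaddr=198: (1,2) in TLB -> HIT
vaddr=226: (1,3) not in TLB -> MISS, insert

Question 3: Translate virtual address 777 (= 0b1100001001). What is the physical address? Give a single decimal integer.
Answer: 2633

Derivation:
vaddr = 777 = 0b1100001001
Split: l1_idx=6, l2_idx=0, offset=9
L1[6] = 1
L2[1][0] = 82
paddr = 82 * 32 + 9 = 2633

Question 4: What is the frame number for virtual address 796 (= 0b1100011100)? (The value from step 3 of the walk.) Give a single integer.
vaddr = 796: l1_idx=6, l2_idx=0
L1[6] = 1; L2[1][0] = 82

Answer: 82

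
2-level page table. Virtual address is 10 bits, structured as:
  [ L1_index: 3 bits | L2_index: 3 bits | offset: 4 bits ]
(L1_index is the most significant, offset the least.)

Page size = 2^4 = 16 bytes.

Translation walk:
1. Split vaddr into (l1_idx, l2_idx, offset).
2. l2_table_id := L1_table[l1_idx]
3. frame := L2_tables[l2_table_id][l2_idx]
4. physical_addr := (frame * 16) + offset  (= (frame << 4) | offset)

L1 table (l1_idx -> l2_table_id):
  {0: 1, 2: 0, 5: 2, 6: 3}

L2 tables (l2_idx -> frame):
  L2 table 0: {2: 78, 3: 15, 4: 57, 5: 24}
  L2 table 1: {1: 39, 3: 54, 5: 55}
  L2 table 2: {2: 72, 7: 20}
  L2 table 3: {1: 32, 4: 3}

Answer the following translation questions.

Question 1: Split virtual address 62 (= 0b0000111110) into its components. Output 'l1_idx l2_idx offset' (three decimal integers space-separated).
Answer: 0 3 14

Derivation:
vaddr = 62 = 0b0000111110
  top 3 bits -> l1_idx = 0
  next 3 bits -> l2_idx = 3
  bottom 4 bits -> offset = 14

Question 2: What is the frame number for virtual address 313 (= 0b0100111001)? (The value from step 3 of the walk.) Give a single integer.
Answer: 15

Derivation:
vaddr = 313: l1_idx=2, l2_idx=3
L1[2] = 0; L2[0][3] = 15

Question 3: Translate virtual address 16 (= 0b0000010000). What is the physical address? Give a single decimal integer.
Answer: 624

Derivation:
vaddr = 16 = 0b0000010000
Split: l1_idx=0, l2_idx=1, offset=0
L1[0] = 1
L2[1][1] = 39
paddr = 39 * 16 + 0 = 624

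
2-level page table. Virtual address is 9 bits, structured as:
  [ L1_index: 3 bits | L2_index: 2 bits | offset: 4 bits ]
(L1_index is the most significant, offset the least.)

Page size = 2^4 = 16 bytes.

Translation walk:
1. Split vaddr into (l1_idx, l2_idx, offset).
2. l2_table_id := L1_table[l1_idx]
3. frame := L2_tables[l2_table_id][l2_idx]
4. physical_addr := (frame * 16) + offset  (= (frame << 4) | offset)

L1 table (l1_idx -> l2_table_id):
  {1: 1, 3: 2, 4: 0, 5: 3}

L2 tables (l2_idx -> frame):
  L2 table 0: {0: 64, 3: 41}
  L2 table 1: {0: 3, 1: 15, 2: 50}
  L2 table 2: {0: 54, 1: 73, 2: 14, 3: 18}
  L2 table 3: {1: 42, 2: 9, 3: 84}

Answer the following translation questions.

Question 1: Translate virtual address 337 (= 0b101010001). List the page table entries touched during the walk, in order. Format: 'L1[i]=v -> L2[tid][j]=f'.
vaddr = 337 = 0b101010001
Split: l1_idx=5, l2_idx=1, offset=1

Answer: L1[5]=3 -> L2[3][1]=42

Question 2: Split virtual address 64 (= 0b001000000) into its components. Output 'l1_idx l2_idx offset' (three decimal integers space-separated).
Answer: 1 0 0

Derivation:
vaddr = 64 = 0b001000000
  top 3 bits -> l1_idx = 1
  next 2 bits -> l2_idx = 0
  bottom 4 bits -> offset = 0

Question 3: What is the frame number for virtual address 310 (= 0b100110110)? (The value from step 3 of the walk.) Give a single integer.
Answer: 41

Derivation:
vaddr = 310: l1_idx=4, l2_idx=3
L1[4] = 0; L2[0][3] = 41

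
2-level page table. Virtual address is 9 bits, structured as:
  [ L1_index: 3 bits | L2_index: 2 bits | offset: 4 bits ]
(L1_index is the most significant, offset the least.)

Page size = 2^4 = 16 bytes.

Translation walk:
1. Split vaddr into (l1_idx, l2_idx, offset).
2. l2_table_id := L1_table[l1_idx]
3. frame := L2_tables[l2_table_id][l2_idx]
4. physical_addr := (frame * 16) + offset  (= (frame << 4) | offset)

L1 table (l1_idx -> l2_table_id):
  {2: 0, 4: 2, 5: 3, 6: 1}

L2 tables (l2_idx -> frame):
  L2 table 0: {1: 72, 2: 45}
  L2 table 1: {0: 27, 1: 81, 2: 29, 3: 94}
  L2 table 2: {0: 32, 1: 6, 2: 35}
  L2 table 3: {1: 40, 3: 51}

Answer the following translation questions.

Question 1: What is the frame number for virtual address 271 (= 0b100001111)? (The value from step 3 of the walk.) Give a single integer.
Answer: 32

Derivation:
vaddr = 271: l1_idx=4, l2_idx=0
L1[4] = 2; L2[2][0] = 32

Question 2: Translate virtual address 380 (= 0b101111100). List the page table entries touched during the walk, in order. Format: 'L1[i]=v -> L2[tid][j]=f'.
Answer: L1[5]=3 -> L2[3][3]=51

Derivation:
vaddr = 380 = 0b101111100
Split: l1_idx=5, l2_idx=3, offset=12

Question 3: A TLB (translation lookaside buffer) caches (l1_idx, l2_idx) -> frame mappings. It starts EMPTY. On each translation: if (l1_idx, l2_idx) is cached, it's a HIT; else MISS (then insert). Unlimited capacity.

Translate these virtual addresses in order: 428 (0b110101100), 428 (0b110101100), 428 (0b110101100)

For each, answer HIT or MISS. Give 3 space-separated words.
Answer: MISS HIT HIT

Derivation:
vaddr=428: (6,2) not in TLB -> MISS, insert
vaddr=428: (6,2) in TLB -> HIT
vaddr=428: (6,2) in TLB -> HIT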